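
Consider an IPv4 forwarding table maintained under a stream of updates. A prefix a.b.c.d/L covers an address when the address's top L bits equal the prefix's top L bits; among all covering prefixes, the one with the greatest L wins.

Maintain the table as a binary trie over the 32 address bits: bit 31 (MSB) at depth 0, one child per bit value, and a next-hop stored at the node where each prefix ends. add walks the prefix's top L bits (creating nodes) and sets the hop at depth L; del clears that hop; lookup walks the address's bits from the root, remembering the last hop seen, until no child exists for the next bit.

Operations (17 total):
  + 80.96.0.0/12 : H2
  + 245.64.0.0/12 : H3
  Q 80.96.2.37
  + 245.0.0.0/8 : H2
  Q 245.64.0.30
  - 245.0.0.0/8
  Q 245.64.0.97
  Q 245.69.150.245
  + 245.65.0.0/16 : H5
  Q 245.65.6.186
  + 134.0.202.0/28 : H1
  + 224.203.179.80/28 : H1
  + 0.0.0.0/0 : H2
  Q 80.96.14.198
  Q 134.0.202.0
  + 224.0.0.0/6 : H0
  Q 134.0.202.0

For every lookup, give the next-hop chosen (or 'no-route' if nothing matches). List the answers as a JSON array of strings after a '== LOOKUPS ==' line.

Apply in order:
  add 80.96.0.0/12 -> H2 at depth 12
  add 245.64.0.0/12 -> H3 at depth 12
  lookup 80.96.2.37: bits 010100000110 walk d0:-→d1:-→d2:-→d3:-→d4:-→d5:-→d6:-→d7:-→d8:-→d9:-→d10:-→d11:-→d12:H2 -> H2
  add 245.0.0.0/8 -> H2 at depth 8
  lookup 245.64.0.30: bits 111101010100 walk d0:-→d1:-→d2:-→d3:-→d4:-→d5:-→d6:-→d7:-→d8:H2→d9:-→d10:-→d11:-→d12:H3 -> H3
  - 245.0.0.0/8 clear@8
  lookup 245.64.0.97: bits 111101010100 walk d0:-→d1:-→d2:-→d3:-→d4:-→d5:-→d6:-→d7:-→d8:-→d9:-→d10:-→d11:-→d12:H3 -> H3
  lookup 245.69.150.245: bits 111101010100 walk d0:-→d1:-→d2:-→d3:-→d4:-→d5:-→d6:-→d7:-→d8:-→d9:-→d10:-→d11:-→d12:H3 -> H3
  add 245.65.0.0/16 -> H5 at depth 16
  lookup 245.65.6.186: bits 1111010101000001 walk d0:-→d1:-→d2:-→d3:-→d4:-→d5:-→d6:-→d7:-→d8:-→d9:-→d10:-→d11:-→d12:H3→d13:-→d14:-→d15:-→d16:H5 -> H5
  add 134.0.202.0/28 -> H1 at depth 28
  add 224.203.179.80/28 -> H1 at depth 28
  add 0.0.0.0/0 -> H2 at depth 0
  lookup 80.96.14.198: bits 010100000110 walk d0:H2→d1:-→d2:-→d3:-→d4:-→d5:-→d6:-→d7:-→d8:-→d9:-→d10:-→d11:-→d12:H2 -> H2
  lookup 134.0.202.0: bits 1000011000000000110010100000 walk d0:H2→d1:-→d2:-→d3:-→d4:-→d5:-→d6:-→d7:-→d8:-→d9:-→d10:-→d11:-→d12:-→d13:-→d14:-→d15:-→d16:-→d17:-→d18:-→d19:-→d20:-→d21:-→d22:-→d23:-→d24:-→d25:-→d26:-→d27:-→d28:H1 -> H1
  add 224.0.0.0/6 -> H0 at depth 6
  lookup 134.0.202.0: bits 1000011000000000110010100000 walk d0:H2→d1:-→d2:-→d3:-→d4:-→d5:-→d6:-→d7:-→d8:-→d9:-→d10:-→d11:-→d12:-→d13:-→d14:-→d15:-→d16:-→d17:-→d18:-→d19:-→d20:-→d21:-→d22:-→d23:-→d24:-→d25:-→d26:-→d27:-→d28:H1 -> H1

== LOOKUPS ==
["H2","H3","H3","H3","H5","H2","H1","H1"]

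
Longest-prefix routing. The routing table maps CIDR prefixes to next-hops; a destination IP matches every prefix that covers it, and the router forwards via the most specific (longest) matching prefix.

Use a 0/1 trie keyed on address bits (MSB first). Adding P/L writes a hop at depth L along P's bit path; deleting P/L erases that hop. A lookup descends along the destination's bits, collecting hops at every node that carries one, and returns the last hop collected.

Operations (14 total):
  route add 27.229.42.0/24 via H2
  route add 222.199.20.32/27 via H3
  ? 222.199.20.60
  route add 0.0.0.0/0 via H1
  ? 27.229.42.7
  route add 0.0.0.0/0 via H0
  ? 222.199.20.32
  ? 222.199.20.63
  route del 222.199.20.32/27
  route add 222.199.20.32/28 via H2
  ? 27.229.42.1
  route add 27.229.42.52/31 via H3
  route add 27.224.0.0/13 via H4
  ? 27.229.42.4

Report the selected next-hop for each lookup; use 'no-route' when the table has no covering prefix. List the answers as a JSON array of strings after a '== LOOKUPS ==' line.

Trace:
  + 27.229.42.0/24 (H2) depth=24
  + 222.199.20.32/27 (H3) depth=27
  Q 222.199.20.60: descend 110111101100011100010100001 ; hops seen [H3] ; pick H3
  + 0.0.0.0/0 (H1) depth=0
  Q 27.229.42.7: descend 000110111110010100101010 ; hops seen [H1,H2] ; pick H2
  + 0.0.0.0/0 (H0) depth=0
  Q 222.199.20.32: descend 110111101100011100010100001 ; hops seen [H0,H3] ; pick H3
  Q 222.199.20.63: descend 110111101100011100010100001 ; hops seen [H0,H3] ; pick H3
  del 222.199.20.32/27 (clear depth 27)
  + 222.199.20.32/28 (H2) depth=28
  Q 27.229.42.1: descend 000110111110010100101010 ; hops seen [H0,H2] ; pick H2
  + 27.229.42.52/31 (H3) depth=31
  + 27.224.0.0/13 (H4) depth=13
  Q 27.229.42.4: descend 00011011111001010010101000 ; hops seen [H0,H4,H2] ; pick H2

== LOOKUPS ==
["H3","H2","H3","H3","H2","H2"]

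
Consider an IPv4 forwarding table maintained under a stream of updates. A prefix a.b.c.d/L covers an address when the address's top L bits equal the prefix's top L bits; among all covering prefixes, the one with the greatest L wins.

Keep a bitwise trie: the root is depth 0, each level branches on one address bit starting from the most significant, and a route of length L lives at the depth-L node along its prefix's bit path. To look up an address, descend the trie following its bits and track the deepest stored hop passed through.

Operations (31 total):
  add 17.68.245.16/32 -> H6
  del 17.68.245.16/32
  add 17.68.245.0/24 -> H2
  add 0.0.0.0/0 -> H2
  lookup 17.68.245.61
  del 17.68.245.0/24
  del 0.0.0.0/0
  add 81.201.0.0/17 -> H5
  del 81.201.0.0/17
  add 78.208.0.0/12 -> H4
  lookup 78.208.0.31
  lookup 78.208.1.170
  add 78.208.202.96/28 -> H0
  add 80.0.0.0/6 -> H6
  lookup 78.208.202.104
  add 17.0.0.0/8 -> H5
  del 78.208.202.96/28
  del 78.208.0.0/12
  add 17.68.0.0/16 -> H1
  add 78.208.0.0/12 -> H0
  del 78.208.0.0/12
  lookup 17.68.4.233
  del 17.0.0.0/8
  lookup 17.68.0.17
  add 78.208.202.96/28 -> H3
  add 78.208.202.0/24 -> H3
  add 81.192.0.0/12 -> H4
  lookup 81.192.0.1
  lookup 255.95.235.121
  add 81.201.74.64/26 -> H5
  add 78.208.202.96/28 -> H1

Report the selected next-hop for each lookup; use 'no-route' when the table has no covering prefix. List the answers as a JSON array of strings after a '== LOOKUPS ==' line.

Process each operation:
  + 17.68.245.16/32 (H6) depth=32
  - 17.68.245.16/32 clear@32
  + 17.68.245.0/24 (H2) depth=24
  + 0.0.0.0/0 (H2) depth=0
  ? 17.68.245.61  path d0:H2→d1:-→d2:-→d3:-→d4:-→d5:-→d6:-→d7:-→d8:-→d9:-→d10:-→d11:-→d12:-→d13:-→d14:-→d15:-→d16:-→d17:-→d18:-→d19:-→d20:-→d21:-→d22:-→d23:-→d24:H2→d25:-→d26:-  best=H2
  - 17.68.245.0/24 clear@24
  - 0.0.0.0/0 clear@0
  + 81.201.0.0/17 (H5) depth=17
  - 81.201.0.0/17 clear@17
  + 78.208.0.0/12 (H4) depth=12
  ? 78.208.0.31  path d0:-→d1:-→d2:-→d3:-→d4:-→d5:-→d6:-→d7:-→d8:-→d9:-→d10:-→d11:-→d12:H4  best=H4
  ? 78.208.1.170  path d0:-→d1:-→d2:-→d3:-→d4:-→d5:-→d6:-→d7:-→d8:-→d9:-→d10:-→d11:-→d12:H4  best=H4
  + 78.208.202.96/28 (H0) depth=28
  + 80.0.0.0/6 (H6) depth=6
  ? 78.208.202.104  path d0:-→d1:-→d2:-→d3:-→d4:-→d5:-→d6:-→d7:-→d8:-→d9:-→d10:-→d11:-→d12:H4→d13:-→d14:-→d15:-→d16:-→d17:-→d18:-→d19:-→d20:-→d21:-→d22:-→d23:-→d24:-→d25:-→d26:-→d27:-→d28:H0  best=H0
  + 17.0.0.0/8 (H5) depth=8
  - 78.208.202.96/28 clear@28
  - 78.208.0.0/12 clear@12
  + 17.68.0.0/16 (H1) depth=16
  + 78.208.0.0/12 (H0) depth=12
  - 78.208.0.0/12 clear@12
  ? 17.68.4.233  path d0:-→d1:-→d2:-→d3:-→d4:-→d5:-→d6:-→d7:-→d8:H5→d9:-→d10:-→d11:-→d12:-→d13:-→d14:-→d15:-→d16:H1  best=H1
  - 17.0.0.0/8 clear@8
  ? 17.68.0.17  path d0:-→d1:-→d2:-→d3:-→d4:-→d5:-→d6:-→d7:-→d8:-→d9:-→d10:-→d11:-→d12:-→d13:-→d14:-→d15:-→d16:H1  best=H1
  + 78.208.202.96/28 (H3) depth=28
  + 78.208.202.0/24 (H3) depth=24
  + 81.192.0.0/12 (H4) depth=12
  ? 81.192.0.1  path d0:-→d1:-→d2:-→d3:-→d4:-→d5:-→d6:H6→d7:-→d8:-→d9:-→d10:-→d11:-→d12:H4  best=H4
  ? 255.95.235.121  path d0:-  best=no-route
  + 81.201.74.64/26 (H5) depth=26
  + 78.208.202.96/28 (H1) depth=28

== LOOKUPS ==
["H2","H4","H4","H0","H1","H1","H4","no-route"]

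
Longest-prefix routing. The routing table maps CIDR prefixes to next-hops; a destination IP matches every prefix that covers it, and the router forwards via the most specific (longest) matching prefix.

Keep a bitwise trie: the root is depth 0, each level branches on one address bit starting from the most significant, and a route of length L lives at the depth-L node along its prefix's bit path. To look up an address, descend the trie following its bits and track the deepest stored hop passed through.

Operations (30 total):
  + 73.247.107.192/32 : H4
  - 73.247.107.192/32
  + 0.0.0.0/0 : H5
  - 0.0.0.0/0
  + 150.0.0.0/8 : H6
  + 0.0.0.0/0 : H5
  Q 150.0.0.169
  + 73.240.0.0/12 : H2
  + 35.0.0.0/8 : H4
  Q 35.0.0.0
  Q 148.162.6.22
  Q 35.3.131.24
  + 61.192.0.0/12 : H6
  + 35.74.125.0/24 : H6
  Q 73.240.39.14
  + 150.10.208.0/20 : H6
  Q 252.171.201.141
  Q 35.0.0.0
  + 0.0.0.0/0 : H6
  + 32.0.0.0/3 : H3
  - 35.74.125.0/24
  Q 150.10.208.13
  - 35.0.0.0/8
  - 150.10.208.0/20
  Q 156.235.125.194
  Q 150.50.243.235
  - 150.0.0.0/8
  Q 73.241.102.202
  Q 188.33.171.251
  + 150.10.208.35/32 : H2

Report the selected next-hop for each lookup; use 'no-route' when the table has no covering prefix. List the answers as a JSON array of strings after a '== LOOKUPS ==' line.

Process each operation:
  add 73.247.107.192/32 -> H4 at depth 32
  - 73.247.107.192/32 clear@32
  add 0.0.0.0/0 -> H5 at depth 0
  - 0.0.0.0/0 clear@0
  add 150.0.0.0/8 -> H6 at depth 8
  add 0.0.0.0/0 -> H5 at depth 0
  ? 150.0.0.169  path d0:H5→d1:-→d2:-→d3:-→d4:-→d5:-→d6:-→d7:-→d8:H6  best=H6
  add 73.240.0.0/12 -> H2 at depth 12
  add 35.0.0.0/8 -> H4 at depth 8
  ? 35.0.0.0  path d0:H5→d1:-→d2:-→d3:-→d4:-→d5:-→d6:-→d7:-→d8:H4  best=H4
  ? 148.162.6.22  path d0:H5→d1:-→d2:-→d3:-→d4:-→d5:-→d6:-  best=H5
  ? 35.3.131.24  path d0:H5→d1:-→d2:-→d3:-→d4:-→d5:-→d6:-→d7:-→d8:H4  best=H4
  add 61.192.0.0/12 -> H6 at depth 12
  add 35.74.125.0/24 -> H6 at depth 24
  ? 73.240.39.14  path d0:H5→d1:-→d2:-→d3:-→d4:-→d5:-→d6:-→d7:-→d8:-→d9:-→d10:-→d11:-→d12:H2→d13:-  best=H2
  add 150.10.208.0/20 -> H6 at depth 20
  ? 252.171.201.141  path d0:H5→d1:-  best=H5
  ? 35.0.0.0  path d0:H5→d1:-→d2:-→d3:-→d4:-→d5:-→d6:-→d7:-→d8:H4→d9:-  best=H4
  add 0.0.0.0/0 -> H6 at depth 0
  add 32.0.0.0/3 -> H3 at depth 3
  - 35.74.125.0/24 clear@24
  ? 150.10.208.13  path d0:H6→d1:-→d2:-→d3:-→d4:-→d5:-→d6:-→d7:-→d8:H6→d9:-→d10:-→d11:-→d12:-→d13:-→d14:-→d15:-→d16:-→d17:-→d18:-→d19:-→d20:H6  best=H6
  - 35.0.0.0/8 clear@8
  - 150.10.208.0/20 clear@20
  ? 156.235.125.194  path d0:H6→d1:-→d2:-→d3:-→d4:-  best=H6
  ? 150.50.243.235  path d0:H6→d1:-→d2:-→d3:-→d4:-→d5:-→d6:-→d7:-→d8:H6→d9:-→d10:-  best=H6
  - 150.0.0.0/8 clear@8
  ? 73.241.102.202  path d0:H6→d1:-→d2:-→d3:-→d4:-→d5:-→d6:-→d7:-→d8:-→d9:-→d10:-→d11:-→d12:H2→d13:-  best=H2
  ? 188.33.171.251  path d0:H6→d1:-→d2:-  best=H6
  add 150.10.208.35/32 -> H2 at depth 32

== LOOKUPS ==
["H6","H4","H5","H4","H2","H5","H4","H6","H6","H6","H2","H6"]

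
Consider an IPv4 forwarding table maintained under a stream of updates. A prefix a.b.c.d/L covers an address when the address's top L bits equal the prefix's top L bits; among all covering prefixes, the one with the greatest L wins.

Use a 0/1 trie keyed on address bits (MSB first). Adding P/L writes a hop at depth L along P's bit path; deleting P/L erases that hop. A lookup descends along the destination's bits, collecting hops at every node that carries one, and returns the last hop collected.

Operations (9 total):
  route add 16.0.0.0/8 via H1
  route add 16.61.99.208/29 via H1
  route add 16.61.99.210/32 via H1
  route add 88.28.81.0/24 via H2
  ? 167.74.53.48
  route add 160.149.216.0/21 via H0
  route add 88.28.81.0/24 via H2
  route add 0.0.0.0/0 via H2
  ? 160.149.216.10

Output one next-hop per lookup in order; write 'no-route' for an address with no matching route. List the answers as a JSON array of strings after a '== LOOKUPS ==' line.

Apply in order:
  + 16.0.0.0/8 (H1) depth=8
  + 16.61.99.208/29 (H1) depth=29
  + 16.61.99.210/32 (H1) depth=32
  + 88.28.81.0/24 (H2) depth=24
  lookup 167.74.53.48: bits ε walk d0:- -> no-route
  + 160.149.216.0/21 (H0) depth=21
  + 88.28.81.0/24 (H2) depth=24
  + 0.0.0.0/0 (H2) depth=0
  lookup 160.149.216.10: bits 101000001001010111011 walk d0:H2→d1:-→d2:-→d3:-→d4:-→d5:-→d6:-→d7:-→d8:-→d9:-→d10:-→d11:-→d12:-→d13:-→d14:-→d15:-→d16:-→d17:-→d18:-→d19:-→d20:-→d21:H0 -> H0

== LOOKUPS ==
["no-route","H0"]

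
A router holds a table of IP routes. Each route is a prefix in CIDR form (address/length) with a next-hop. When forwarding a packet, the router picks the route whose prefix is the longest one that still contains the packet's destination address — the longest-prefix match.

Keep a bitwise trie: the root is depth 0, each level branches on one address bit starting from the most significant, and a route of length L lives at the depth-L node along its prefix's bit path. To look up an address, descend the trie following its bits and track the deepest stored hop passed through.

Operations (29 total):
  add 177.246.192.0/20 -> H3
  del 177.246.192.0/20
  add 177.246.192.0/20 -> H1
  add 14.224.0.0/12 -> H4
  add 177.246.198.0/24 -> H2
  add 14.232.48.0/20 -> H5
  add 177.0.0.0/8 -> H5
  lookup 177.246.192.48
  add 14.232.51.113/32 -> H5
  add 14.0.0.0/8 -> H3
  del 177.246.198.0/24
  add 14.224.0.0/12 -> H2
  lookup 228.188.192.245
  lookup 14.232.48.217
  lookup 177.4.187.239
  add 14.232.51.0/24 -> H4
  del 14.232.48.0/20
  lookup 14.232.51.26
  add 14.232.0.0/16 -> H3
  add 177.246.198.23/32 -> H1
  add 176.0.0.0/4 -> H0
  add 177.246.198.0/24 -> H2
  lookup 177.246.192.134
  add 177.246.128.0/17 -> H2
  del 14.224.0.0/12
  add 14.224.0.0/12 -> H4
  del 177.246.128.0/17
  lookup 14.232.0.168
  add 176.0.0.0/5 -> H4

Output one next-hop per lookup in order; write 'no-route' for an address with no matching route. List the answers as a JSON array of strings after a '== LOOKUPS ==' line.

Apply in order:
  add 177.246.192.0/20 -> H3 at depth 20
  - 177.246.192.0/20 clear@20
  add 177.246.192.0/20 -> H1 at depth 20
  add 14.224.0.0/12 -> H4 at depth 12
  add 177.246.198.0/24 -> H2 at depth 24
  add 14.232.48.0/20 -> H5 at depth 20
  add 177.0.0.0/8 -> H5 at depth 8
  Q 177.246.192.48: descend 101100011111011011000 ; hops seen [H5,H1] ; pick H1
  add 14.232.51.113/32 -> H5 at depth 32
  add 14.0.0.0/8 -> H3 at depth 8
  - 177.246.198.0/24 clear@24
  add 14.224.0.0/12 -> H2 at depth 12
  Q 228.188.192.245: descend 1 ; hops seen [∅] ; pick no-route
  Q 14.232.48.217: descend 0000111011101000001100 ; hops seen [H3,H2,H5] ; pick H5
  Q 177.4.187.239: descend 10110001 ; hops seen [H5] ; pick H5
  add 14.232.51.0/24 -> H4 at depth 24
  - 14.232.48.0/20 clear@20
  Q 14.232.51.26: descend 0000111011101000001100110 ; hops seen [H3,H2,H4] ; pick H4
  add 14.232.0.0/16 -> H3 at depth 16
  add 177.246.198.23/32 -> H1 at depth 32
  add 176.0.0.0/4 -> H0 at depth 4
  add 177.246.198.0/24 -> H2 at depth 24
  Q 177.246.192.134: descend 101100011111011011000 ; hops seen [H0,H5,H1] ; pick H1
  add 177.246.128.0/17 -> H2 at depth 17
  - 14.224.0.0/12 clear@12
  add 14.224.0.0/12 -> H4 at depth 12
  - 177.246.128.0/17 clear@17
  Q 14.232.0.168: descend 000011101110100000 ; hops seen [H3,H4,H3] ; pick H3
  add 176.0.0.0/5 -> H4 at depth 5

== LOOKUPS ==
["H1","no-route","H5","H5","H4","H1","H3"]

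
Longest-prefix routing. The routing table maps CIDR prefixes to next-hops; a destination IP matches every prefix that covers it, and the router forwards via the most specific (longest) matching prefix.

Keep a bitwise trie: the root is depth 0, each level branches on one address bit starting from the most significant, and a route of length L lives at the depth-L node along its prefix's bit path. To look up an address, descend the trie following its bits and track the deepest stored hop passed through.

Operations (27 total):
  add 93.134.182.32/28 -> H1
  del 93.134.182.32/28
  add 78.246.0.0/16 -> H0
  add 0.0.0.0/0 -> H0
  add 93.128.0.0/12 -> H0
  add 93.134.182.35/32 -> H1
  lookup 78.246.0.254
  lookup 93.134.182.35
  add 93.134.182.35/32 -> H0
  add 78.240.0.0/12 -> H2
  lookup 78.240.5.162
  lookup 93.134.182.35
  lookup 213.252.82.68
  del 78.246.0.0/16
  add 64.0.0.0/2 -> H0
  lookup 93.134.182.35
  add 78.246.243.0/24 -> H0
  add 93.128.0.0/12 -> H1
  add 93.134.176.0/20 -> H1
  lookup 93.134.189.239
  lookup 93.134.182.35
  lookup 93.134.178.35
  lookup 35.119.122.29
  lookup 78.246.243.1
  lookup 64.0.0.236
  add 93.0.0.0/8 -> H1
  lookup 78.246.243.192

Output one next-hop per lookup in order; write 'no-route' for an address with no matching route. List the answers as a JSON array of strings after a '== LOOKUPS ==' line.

Process each operation:
  + 93.134.182.32/28 (H1) depth=28
  del 93.134.182.32/28 (clear depth 28)
  + 78.246.0.0/16 (H0) depth=16
  + 0.0.0.0/0 (H0) depth=0
  + 93.128.0.0/12 (H0) depth=12
  + 93.134.182.35/32 (H1) depth=32
  Q 78.246.0.254: descend 0100111011110110 ; hops seen [H0,H0] ; pick H0
  Q 93.134.182.35: descend 01011101100001101011011000100011 ; hops seen [H0,H0,H1] ; pick H1
  + 93.134.182.35/32 (H0) depth=32
  + 78.240.0.0/12 (H2) depth=12
  Q 78.240.5.162: descend 0100111011110 ; hops seen [H0,H2] ; pick H2
  Q 93.134.182.35: descend 01011101100001101011011000100011 ; hops seen [H0,H0,H0] ; pick H0
  Q 213.252.82.68: descend ε ; hops seen [H0] ; pick H0
  del 78.246.0.0/16 (clear depth 16)
  + 64.0.0.0/2 (H0) depth=2
  Q 93.134.182.35: descend 01011101100001101011011000100011 ; hops seen [H0,H0,H0,H0] ; pick H0
  + 78.246.243.0/24 (H0) depth=24
  + 93.128.0.0/12 (H1) depth=12
  + 93.134.176.0/20 (H1) depth=20
  Q 93.134.189.239: descend 01011101100001101011 ; hops seen [H0,H0,H1,H1] ; pick H1
  Q 93.134.182.35: descend 01011101100001101011011000100011 ; hops seen [H0,H0,H1,H1,H0] ; pick H0
  Q 93.134.178.35: descend 010111011000011010110 ; hops seen [H0,H0,H1,H1] ; pick H1
  Q 35.119.122.29: descend 0 ; hops seen [H0] ; pick H0
  Q 78.246.243.1: descend 010011101111011011110011 ; hops seen [H0,H0,H2,H0] ; pick H0
  Q 64.0.0.236: descend 0100 ; hops seen [H0,H0] ; pick H0
  + 93.0.0.0/8 (H1) depth=8
  Q 78.246.243.192: descend 010011101111011011110011 ; hops seen [H0,H0,H2,H0] ; pick H0

== LOOKUPS ==
["H0","H1","H2","H0","H0","H0","H1","H0","H1","H0","H0","H0","H0"]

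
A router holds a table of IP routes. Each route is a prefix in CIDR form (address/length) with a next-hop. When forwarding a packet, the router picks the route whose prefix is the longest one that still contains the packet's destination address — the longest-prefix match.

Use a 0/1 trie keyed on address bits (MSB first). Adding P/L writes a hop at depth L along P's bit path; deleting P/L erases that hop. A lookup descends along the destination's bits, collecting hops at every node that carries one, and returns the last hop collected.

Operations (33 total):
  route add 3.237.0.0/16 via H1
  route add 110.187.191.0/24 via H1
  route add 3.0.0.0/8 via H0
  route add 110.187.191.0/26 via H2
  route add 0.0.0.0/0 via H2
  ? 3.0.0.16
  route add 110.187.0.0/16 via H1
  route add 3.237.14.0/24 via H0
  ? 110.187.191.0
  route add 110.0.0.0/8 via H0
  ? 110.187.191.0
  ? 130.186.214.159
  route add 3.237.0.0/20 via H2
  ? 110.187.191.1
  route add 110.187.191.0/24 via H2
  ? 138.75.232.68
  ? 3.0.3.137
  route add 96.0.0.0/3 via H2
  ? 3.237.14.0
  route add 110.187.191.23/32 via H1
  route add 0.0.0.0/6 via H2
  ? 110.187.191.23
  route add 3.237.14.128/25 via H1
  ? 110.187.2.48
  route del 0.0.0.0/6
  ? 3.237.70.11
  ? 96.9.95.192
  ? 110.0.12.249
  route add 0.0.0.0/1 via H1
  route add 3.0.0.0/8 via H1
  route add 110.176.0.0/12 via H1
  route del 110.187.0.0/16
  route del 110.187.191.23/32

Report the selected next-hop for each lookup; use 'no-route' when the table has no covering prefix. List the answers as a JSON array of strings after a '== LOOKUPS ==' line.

Trace:
  + 3.237.0.0/16 (H1) depth=16
  + 110.187.191.0/24 (H1) depth=24
  + 3.0.0.0/8 (H0) depth=8
  + 110.187.191.0/26 (H2) depth=26
  + 0.0.0.0/0 (H2) depth=0
  ? 3.0.0.16  path d0:H2→d1:-→d2:-→d3:-→d4:-→d5:-→d6:-→d7:-→d8:H0  best=H0
  + 110.187.0.0/16 (H1) depth=16
  + 3.237.14.0/24 (H0) depth=24
  ? 110.187.191.0  path d0:H2→d1:-→d2:-→d3:-→d4:-→d5:-→d6:-→d7:-→d8:-→d9:-→d10:-→d11:-→d12:-→d13:-→d14:-→d15:-→d16:H1→d17:-→d18:-→d19:-→d20:-→d21:-→d22:-→d23:-→d24:H1→d25:-→d26:H2  best=H2
  + 110.0.0.0/8 (H0) depth=8
  ? 110.187.191.0  path d0:H2→d1:-→d2:-→d3:-→d4:-→d5:-→d6:-→d7:-→d8:H0→d9:-→d10:-→d11:-→d12:-→d13:-→d14:-→d15:-→d16:H1→d17:-→d18:-→d19:-→d20:-→d21:-→d22:-→d23:-→d24:H1→d25:-→d26:H2  best=H2
  ? 130.186.214.159  path d0:H2  best=H2
  + 3.237.0.0/20 (H2) depth=20
  ? 110.187.191.1  path d0:H2→d1:-→d2:-→d3:-→d4:-→d5:-→d6:-→d7:-→d8:H0→d9:-→d10:-→d11:-→d12:-→d13:-→d14:-→d15:-→d16:H1→d17:-→d18:-→d19:-→d20:-→d21:-→d22:-→d23:-→d24:H1→d25:-→d26:H2  best=H2
  + 110.187.191.0/24 (H2) depth=24
  ? 138.75.232.68  path d0:H2  best=H2
  ? 3.0.3.137  path d0:H2→d1:-→d2:-→d3:-→d4:-→d5:-→d6:-→d7:-→d8:H0  best=H0
  + 96.0.0.0/3 (H2) depth=3
  ? 3.237.14.0  path d0:H2→d1:-→d2:-→d3:-→d4:-→d5:-→d6:-→d7:-→d8:H0→d9:-→d10:-→d11:-→d12:-→d13:-→d14:-→d15:-→d16:H1→d17:-→d18:-→d19:-→d20:H2→d21:-→d22:-→d23:-→d24:H0  best=H0
  + 110.187.191.23/32 (H1) depth=32
  + 0.0.0.0/6 (H2) depth=6
  ? 110.187.191.23  path d0:H2→d1:-→d2:-→d3:H2→d4:-→d5:-→d6:-→d7:-→d8:H0→d9:-→d10:-→d11:-→d12:-→d13:-→d14:-→d15:-→d16:H1→d17:-→d18:-→d19:-→d20:-→d21:-→d22:-→d23:-→d24:H2→d25:-→d26:H2→d27:-→d28:-→d29:-→d30:-→d31:-→d32:H1  best=H1
  + 3.237.14.128/25 (H1) depth=25
  ? 110.187.2.48  path d0:H2→d1:-→d2:-→d3:H2→d4:-→d5:-→d6:-→d7:-→d8:H0→d9:-→d10:-→d11:-→d12:-→d13:-→d14:-→d15:-→d16:H1  best=H1
  - 0.0.0.0/6 clear@6
  ? 3.237.70.11  path d0:H2→d1:-→d2:-→d3:-→d4:-→d5:-→d6:-→d7:-→d8:H0→d9:-→d10:-→d11:-→d12:-→d13:-→d14:-→d15:-→d16:H1→d17:-  best=H1
  ? 96.9.95.192  path d0:H2→d1:-→d2:-→d3:H2→d4:-  best=H2
  ? 110.0.12.249  path d0:H2→d1:-→d2:-→d3:H2→d4:-→d5:-→d6:-→d7:-→d8:H0  best=H0
  + 0.0.0.0/1 (H1) depth=1
  + 3.0.0.0/8 (H1) depth=8
  + 110.176.0.0/12 (H1) depth=12
  - 110.187.0.0/16 clear@16
  - 110.187.191.23/32 clear@32

== LOOKUPS ==
["H0","H2","H2","H2","H2","H2","H0","H0","H1","H1","H1","H2","H0"]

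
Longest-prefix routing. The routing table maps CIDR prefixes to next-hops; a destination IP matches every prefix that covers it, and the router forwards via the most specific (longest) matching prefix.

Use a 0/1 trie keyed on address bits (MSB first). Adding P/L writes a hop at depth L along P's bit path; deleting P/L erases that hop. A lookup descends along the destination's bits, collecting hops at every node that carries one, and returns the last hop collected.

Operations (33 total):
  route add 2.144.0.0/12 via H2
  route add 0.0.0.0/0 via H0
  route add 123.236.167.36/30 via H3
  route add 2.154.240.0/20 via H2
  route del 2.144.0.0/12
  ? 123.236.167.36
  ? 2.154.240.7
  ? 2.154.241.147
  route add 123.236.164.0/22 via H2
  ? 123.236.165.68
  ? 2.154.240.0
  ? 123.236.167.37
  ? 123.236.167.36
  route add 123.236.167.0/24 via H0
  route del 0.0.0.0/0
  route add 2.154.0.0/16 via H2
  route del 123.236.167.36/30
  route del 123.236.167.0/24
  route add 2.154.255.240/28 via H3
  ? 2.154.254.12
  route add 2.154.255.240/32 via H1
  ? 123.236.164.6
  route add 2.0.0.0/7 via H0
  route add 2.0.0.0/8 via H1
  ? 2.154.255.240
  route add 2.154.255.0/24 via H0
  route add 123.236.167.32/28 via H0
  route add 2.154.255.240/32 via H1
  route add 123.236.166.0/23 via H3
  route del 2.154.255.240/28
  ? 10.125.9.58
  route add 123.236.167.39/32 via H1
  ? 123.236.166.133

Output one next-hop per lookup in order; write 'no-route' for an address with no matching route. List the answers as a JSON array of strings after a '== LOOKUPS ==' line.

Apply in order:
  + 2.144.0.0/12 (H2) depth=12
  + 0.0.0.0/0 (H0) depth=0
  + 123.236.167.36/30 (H3) depth=30
  + 2.154.240.0/20 (H2) depth=20
  - 2.144.0.0/12 clear@12
  ? 123.236.167.36  path d0:H0→d1:-→d2:-→d3:-→d4:-→d5:-→d6:-→d7:-→d8:-→d9:-→d10:-→d11:-→d12:-→d13:-→d14:-→d15:-→d16:-→d17:-→d18:-→d19:-→d20:-→d21:-→d22:-→d23:-→d24:-→d25:-→d26:-→d27:-→d28:-→d29:-→d30:H3  best=H3
  ? 2.154.240.7  path d0:H0→d1:-→d2:-→d3:-→d4:-→d5:-→d6:-→d7:-→d8:-→d9:-→d10:-→d11:-→d12:-→d13:-→d14:-→d15:-→d16:-→d17:-→d18:-→d19:-→d20:H2  best=H2
  ? 2.154.241.147  path d0:H0→d1:-→d2:-→d3:-→d4:-→d5:-→d6:-→d7:-→d8:-→d9:-→d10:-→d11:-→d12:-→d13:-→d14:-→d15:-→d16:-→d17:-→d18:-→d19:-→d20:H2  best=H2
  + 123.236.164.0/22 (H2) depth=22
  ? 123.236.165.68  path d0:H0→d1:-→d2:-→d3:-→d4:-→d5:-→d6:-→d7:-→d8:-→d9:-→d10:-→d11:-→d12:-→d13:-→d14:-→d15:-→d16:-→d17:-→d18:-→d19:-→d20:-→d21:-→d22:H2  best=H2
  ? 2.154.240.0  path d0:H0→d1:-→d2:-→d3:-→d4:-→d5:-→d6:-→d7:-→d8:-→d9:-→d10:-→d11:-→d12:-→d13:-→d14:-→d15:-→d16:-→d17:-→d18:-→d19:-→d20:H2  best=H2
  ? 123.236.167.37  path d0:H0→d1:-→d2:-→d3:-→d4:-→d5:-→d6:-→d7:-→d8:-→d9:-→d10:-→d11:-→d12:-→d13:-→d14:-→d15:-→d16:-→d17:-→d18:-→d19:-→d20:-→d21:-→d22:H2→d23:-→d24:-→d25:-→d26:-→d27:-→d28:-→d29:-→d30:H3  best=H3
  ? 123.236.167.36  path d0:H0→d1:-→d2:-→d3:-→d4:-→d5:-→d6:-→d7:-→d8:-→d9:-→d10:-→d11:-→d12:-→d13:-→d14:-→d15:-→d16:-→d17:-→d18:-→d19:-→d20:-→d21:-→d22:H2→d23:-→d24:-→d25:-→d26:-→d27:-→d28:-→d29:-→d30:H3  best=H3
  + 123.236.167.0/24 (H0) depth=24
  - 0.0.0.0/0 clear@0
  + 2.154.0.0/16 (H2) depth=16
  - 123.236.167.36/30 clear@30
  - 123.236.167.0/24 clear@24
  + 2.154.255.240/28 (H3) depth=28
  ? 2.154.254.12  path d0:-→d1:-→d2:-→d3:-→d4:-→d5:-→d6:-→d7:-→d8:-→d9:-→d10:-→d11:-→d12:-→d13:-→d14:-→d15:-→d16:H2→d17:-→d18:-→d19:-→d20:H2→d21:-→d22:-→d23:-  best=H2
  + 2.154.255.240/32 (H1) depth=32
  ? 123.236.164.6  path d0:-→d1:-→d2:-→d3:-→d4:-→d5:-→d6:-→d7:-→d8:-→d9:-→d10:-→d11:-→d12:-→d13:-→d14:-→d15:-→d16:-→d17:-→d18:-→d19:-→d20:-→d21:-→d22:H2  best=H2
  + 2.0.0.0/7 (H0) depth=7
  + 2.0.0.0/8 (H1) depth=8
  ? 2.154.255.240  path d0:-→d1:-→d2:-→d3:-→d4:-→d5:-→d6:-→d7:H0→d8:H1→d9:-→d10:-→d11:-→d12:-→d13:-→d14:-→d15:-→d16:H2→d17:-→d18:-→d19:-→d20:H2→d21:-→d22:-→d23:-→d24:-→d25:-→d26:-→d27:-→d28:H3→d29:-→d30:-→d31:-→d32:H1  best=H1
  + 2.154.255.0/24 (H0) depth=24
  + 123.236.167.32/28 (H0) depth=28
  + 2.154.255.240/32 (H1) depth=32
  + 123.236.166.0/23 (H3) depth=23
  - 2.154.255.240/28 clear@28
  ? 10.125.9.58  path d0:-→d1:-→d2:-→d3:-→d4:-  best=no-route
  + 123.236.167.39/32 (H1) depth=32
  ? 123.236.166.133  path d0:-→d1:-→d2:-→d3:-→d4:-→d5:-→d6:-→d7:-→d8:-→d9:-→d10:-→d11:-→d12:-→d13:-→d14:-→d15:-→d16:-→d17:-→d18:-→d19:-→d20:-→d21:-→d22:H2→d23:H3  best=H3

== LOOKUPS ==
["H3","H2","H2","H2","H2","H3","H3","H2","H2","H1","no-route","H3"]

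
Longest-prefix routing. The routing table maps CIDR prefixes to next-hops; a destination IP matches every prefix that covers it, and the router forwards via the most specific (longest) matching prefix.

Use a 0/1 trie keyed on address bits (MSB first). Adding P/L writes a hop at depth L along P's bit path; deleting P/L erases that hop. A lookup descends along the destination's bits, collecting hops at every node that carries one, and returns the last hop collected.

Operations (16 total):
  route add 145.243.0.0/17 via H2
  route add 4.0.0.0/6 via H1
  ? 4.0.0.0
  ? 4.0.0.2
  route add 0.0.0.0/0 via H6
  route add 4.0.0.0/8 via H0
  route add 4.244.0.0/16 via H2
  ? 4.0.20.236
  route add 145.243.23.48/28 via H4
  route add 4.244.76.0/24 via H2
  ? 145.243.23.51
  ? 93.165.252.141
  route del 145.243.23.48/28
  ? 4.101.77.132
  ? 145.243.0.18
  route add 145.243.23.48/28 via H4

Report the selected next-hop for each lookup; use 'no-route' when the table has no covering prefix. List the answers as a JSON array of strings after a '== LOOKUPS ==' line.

Apply in order:
  add 145.243.0.0/17 -> H2 at depth 17
  add 4.0.0.0/6 -> H1 at depth 6
  ? 4.0.0.0  path d0:-→d1:-→d2:-→d3:-→d4:-→d5:-→d6:H1  best=H1
  ? 4.0.0.2  path d0:-→d1:-→d2:-→d3:-→d4:-→d5:-→d6:H1  best=H1
  add 0.0.0.0/0 -> H6 at depth 0
  add 4.0.0.0/8 -> H0 at depth 8
  add 4.244.0.0/16 -> H2 at depth 16
  ? 4.0.20.236  path d0:H6→d1:-→d2:-→d3:-→d4:-→d5:-→d6:H1→d7:-→d8:H0  best=H0
  add 145.243.23.48/28 -> H4 at depth 28
  add 4.244.76.0/24 -> H2 at depth 24
  ? 145.243.23.51  path d0:H6→d1:-→d2:-→d3:-→d4:-→d5:-→d6:-→d7:-→d8:-→d9:-→d10:-→d11:-→d12:-→d13:-→d14:-→d15:-→d16:-→d17:H2→d18:-→d19:-→d20:-→d21:-→d22:-→d23:-→d24:-→d25:-→d26:-→d27:-→d28:H4  best=H4
  ? 93.165.252.141  path d0:H6→d1:-  best=H6
  del 145.243.23.48/28 (clear depth 28)
  ? 4.101.77.132  path d0:H6→d1:-→d2:-→d3:-→d4:-→d5:-→d6:H1→d7:-→d8:H0  best=H0
  ? 145.243.0.18  path d0:H6→d1:-→d2:-→d3:-→d4:-→d5:-→d6:-→d7:-→d8:-→d9:-→d10:-→d11:-→d12:-→d13:-→d14:-→d15:-→d16:-→d17:H2→d18:-→d19:-  best=H2
  add 145.243.23.48/28 -> H4 at depth 28

== LOOKUPS ==
["H1","H1","H0","H4","H6","H0","H2"]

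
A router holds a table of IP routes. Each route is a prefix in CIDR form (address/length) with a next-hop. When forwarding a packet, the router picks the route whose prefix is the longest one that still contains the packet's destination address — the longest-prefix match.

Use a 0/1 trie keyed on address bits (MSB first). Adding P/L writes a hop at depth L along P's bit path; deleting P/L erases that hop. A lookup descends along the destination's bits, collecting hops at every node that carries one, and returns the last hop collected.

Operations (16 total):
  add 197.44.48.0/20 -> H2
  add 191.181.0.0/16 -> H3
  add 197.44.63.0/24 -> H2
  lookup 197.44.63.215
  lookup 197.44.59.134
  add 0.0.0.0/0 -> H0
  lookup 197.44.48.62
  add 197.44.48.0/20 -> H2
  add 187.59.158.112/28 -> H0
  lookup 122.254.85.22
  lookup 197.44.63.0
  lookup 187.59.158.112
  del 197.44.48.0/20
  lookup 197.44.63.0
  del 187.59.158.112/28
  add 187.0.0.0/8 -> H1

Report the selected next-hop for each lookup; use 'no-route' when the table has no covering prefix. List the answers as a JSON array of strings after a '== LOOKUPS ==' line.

Trace:
  add 197.44.48.0/20 -> H2 at depth 20
  add 191.181.0.0/16 -> H3 at depth 16
  add 197.44.63.0/24 -> H2 at depth 24
  Q 197.44.63.215: descend 110001010010110000111111 ; hops seen [H2,H2] ; pick H2
  Q 197.44.59.134: descend 110001010010110000111 ; hops seen [H2] ; pick H2
  add 0.0.0.0/0 -> H0 at depth 0
  Q 197.44.48.62: descend 11000101001011000011 ; hops seen [H0,H2] ; pick H2
  add 197.44.48.0/20 -> H2 at depth 20
  add 187.59.158.112/28 -> H0 at depth 28
  Q 122.254.85.22: descend ε ; hops seen [H0] ; pick H0
  Q 197.44.63.0: descend 110001010010110000111111 ; hops seen [H0,H2,H2] ; pick H2
  Q 187.59.158.112: descend 1011101100111011100111100111 ; hops seen [H0,H0] ; pick H0
  - 197.44.48.0/20 clear@20
  Q 197.44.63.0: descend 110001010010110000111111 ; hops seen [H0,H2] ; pick H2
  - 187.59.158.112/28 clear@28
  add 187.0.0.0/8 -> H1 at depth 8

== LOOKUPS ==
["H2","H2","H2","H0","H2","H0","H2"]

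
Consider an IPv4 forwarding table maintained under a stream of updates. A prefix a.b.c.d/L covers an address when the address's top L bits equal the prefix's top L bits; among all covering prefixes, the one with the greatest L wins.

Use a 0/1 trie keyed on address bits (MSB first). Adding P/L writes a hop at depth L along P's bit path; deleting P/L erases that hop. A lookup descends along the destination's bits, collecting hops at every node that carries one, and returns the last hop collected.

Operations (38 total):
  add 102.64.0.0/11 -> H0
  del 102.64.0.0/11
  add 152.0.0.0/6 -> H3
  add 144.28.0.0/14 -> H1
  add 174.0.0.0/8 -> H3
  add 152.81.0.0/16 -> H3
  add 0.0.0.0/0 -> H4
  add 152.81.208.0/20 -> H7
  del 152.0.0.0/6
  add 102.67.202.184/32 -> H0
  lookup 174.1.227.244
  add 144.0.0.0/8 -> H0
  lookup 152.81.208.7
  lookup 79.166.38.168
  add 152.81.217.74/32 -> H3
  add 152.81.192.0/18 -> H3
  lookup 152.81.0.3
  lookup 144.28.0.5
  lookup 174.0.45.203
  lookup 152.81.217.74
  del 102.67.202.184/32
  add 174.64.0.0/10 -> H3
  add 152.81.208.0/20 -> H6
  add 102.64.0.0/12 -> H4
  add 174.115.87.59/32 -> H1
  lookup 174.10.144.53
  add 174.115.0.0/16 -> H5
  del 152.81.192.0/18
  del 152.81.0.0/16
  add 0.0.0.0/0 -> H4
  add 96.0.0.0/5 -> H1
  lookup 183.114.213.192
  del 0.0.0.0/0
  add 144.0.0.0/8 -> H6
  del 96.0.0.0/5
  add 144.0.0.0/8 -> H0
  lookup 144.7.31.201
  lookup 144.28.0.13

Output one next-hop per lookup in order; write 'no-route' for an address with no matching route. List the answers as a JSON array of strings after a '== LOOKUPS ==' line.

Trace:
  add 102.64.0.0/11 -> H0 at depth 11
  del 102.64.0.0/11 (clear depth 11)
  add 152.0.0.0/6 -> H3 at depth 6
  add 144.28.0.0/14 -> H1 at depth 14
  add 174.0.0.0/8 -> H3 at depth 8
  add 152.81.0.0/16 -> H3 at depth 16
  add 0.0.0.0/0 -> H4 at depth 0
  add 152.81.208.0/20 -> H7 at depth 20
  del 152.0.0.0/6 (clear depth 6)
  add 102.67.202.184/32 -> H0 at depth 32
  lookup 174.1.227.244: bits 10101110 walk d0:H4→d1:-→d2:-→d3:-→d4:-→d5:-→d6:-→d7:-→d8:H3 -> H3
  add 144.0.0.0/8 -> H0 at depth 8
  lookup 152.81.208.7: bits 10011000010100011101 walk d0:H4→d1:-→d2:-→d3:-→d4:-→d5:-→d6:-→d7:-→d8:-→d9:-→d10:-→d11:-→d12:-→d13:-→d14:-→d15:-→d16:H3→d17:-→d18:-→d19:-→d20:H7 -> H7
  lookup 79.166.38.168: bits 01 walk d0:H4→d1:-→d2:- -> H4
  add 152.81.217.74/32 -> H3 at depth 32
  add 152.81.192.0/18 -> H3 at depth 18
  lookup 152.81.0.3: bits 1001100001010001 walk d0:H4→d1:-→d2:-→d3:-→d4:-→d5:-→d6:-→d7:-→d8:-→d9:-→d10:-→d11:-→d12:-→d13:-→d14:-→d15:-→d16:H3 -> H3
  lookup 144.28.0.5: bits 10010000000111 walk d0:H4→d1:-→d2:-→d3:-→d4:-→d5:-→d6:-→d7:-→d8:H0→d9:-→d10:-→d11:-→d12:-→d13:-→d14:H1 -> H1
  lookup 174.0.45.203: bits 10101110 walk d0:H4→d1:-→d2:-→d3:-→d4:-→d5:-→d6:-→d7:-→d8:H3 -> H3
  lookup 152.81.217.74: bits 10011000010100011101100101001010 walk d0:H4→d1:-→d2:-→d3:-→d4:-→d5:-→d6:-→d7:-→d8:-→d9:-→d10:-→d11:-→d12:-→d13:-→d14:-→d15:-→d16:H3→d17:-→d18:H3→d19:-→d20:H7→d21:-→d22:-→d23:-→d24:-→d25:-→d26:-→d27:-→d28:-→d29:-→d30:-→d31:-→d32:H3 -> H3
  del 102.67.202.184/32 (clear depth 32)
  add 174.64.0.0/10 -> H3 at depth 10
  add 152.81.208.0/20 -> H6 at depth 20
  add 102.64.0.0/12 -> H4 at depth 12
  add 174.115.87.59/32 -> H1 at depth 32
  lookup 174.10.144.53: bits 101011100 walk d0:H4→d1:-→d2:-→d3:-→d4:-→d5:-→d6:-→d7:-→d8:H3→d9:- -> H3
  add 174.115.0.0/16 -> H5 at depth 16
  del 152.81.192.0/18 (clear depth 18)
  del 152.81.0.0/16 (clear depth 16)
  add 0.0.0.0/0 -> H4 at depth 0
  add 96.0.0.0/5 -> H1 at depth 5
  lookup 183.114.213.192: bits 101 walk d0:H4→d1:-→d2:-→d3:- -> H4
  del 0.0.0.0/0 (clear depth 0)
  add 144.0.0.0/8 -> H6 at depth 8
  del 96.0.0.0/5 (clear depth 5)
  add 144.0.0.0/8 -> H0 at depth 8
  lookup 144.7.31.201: bits 10010000000 walk d0:-→d1:-→d2:-→d3:-→d4:-→d5:-→d6:-→d7:-→d8:H0→d9:-→d10:-→d11:- -> H0
  lookup 144.28.0.13: bits 10010000000111 walk d0:-→d1:-→d2:-→d3:-→d4:-→d5:-→d6:-→d7:-→d8:H0→d9:-→d10:-→d11:-→d12:-→d13:-→d14:H1 -> H1

== LOOKUPS ==
["H3","H7","H4","H3","H1","H3","H3","H3","H4","H0","H1"]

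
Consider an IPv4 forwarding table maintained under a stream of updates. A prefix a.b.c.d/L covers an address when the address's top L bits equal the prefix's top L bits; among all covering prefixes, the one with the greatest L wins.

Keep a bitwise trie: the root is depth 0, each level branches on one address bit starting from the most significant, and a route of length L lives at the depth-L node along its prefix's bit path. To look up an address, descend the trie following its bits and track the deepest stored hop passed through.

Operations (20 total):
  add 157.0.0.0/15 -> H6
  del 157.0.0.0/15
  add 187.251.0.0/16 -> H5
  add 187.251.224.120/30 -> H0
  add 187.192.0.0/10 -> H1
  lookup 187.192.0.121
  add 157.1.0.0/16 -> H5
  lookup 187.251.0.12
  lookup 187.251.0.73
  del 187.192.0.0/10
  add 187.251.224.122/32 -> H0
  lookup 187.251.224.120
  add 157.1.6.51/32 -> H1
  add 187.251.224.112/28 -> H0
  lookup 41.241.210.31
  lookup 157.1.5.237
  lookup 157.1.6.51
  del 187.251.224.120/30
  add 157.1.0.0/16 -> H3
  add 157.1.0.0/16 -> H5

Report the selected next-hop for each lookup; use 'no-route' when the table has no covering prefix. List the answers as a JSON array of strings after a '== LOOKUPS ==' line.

Trace:
  add 157.0.0.0/15 -> H6 at depth 15
  del 157.0.0.0/15 (clear depth 15)
  add 187.251.0.0/16 -> H5 at depth 16
  add 187.251.224.120/30 -> H0 at depth 30
  add 187.192.0.0/10 -> H1 at depth 10
  lookup 187.192.0.121: bits 1011101111 walk d0:-→d1:-→d2:-→d3:-→d4:-→d5:-→d6:-→d7:-→d8:-→d9:-→d10:H1 -> H1
  add 157.1.0.0/16 -> H5 at depth 16
  lookup 187.251.0.12: bits 1011101111111011 walk d0:-→d1:-→d2:-→d3:-→d4:-→d5:-→d6:-→d7:-→d8:-→d9:-→d10:H1→d11:-→d12:-→d13:-→d14:-→d15:-→d16:H5 -> H5
  lookup 187.251.0.73: bits 1011101111111011 walk d0:-→d1:-→d2:-→d3:-→d4:-→d5:-→d6:-→d7:-→d8:-→d9:-→d10:H1→d11:-→d12:-→d13:-→d14:-→d15:-→d16:H5 -> H5
  del 187.192.0.0/10 (clear depth 10)
  add 187.251.224.122/32 -> H0 at depth 32
  lookup 187.251.224.120: bits 101110111111101111100000011110 walk d0:-→d1:-→d2:-→d3:-→d4:-→d5:-→d6:-→d7:-→d8:-→d9:-→d10:-→d11:-→d12:-→d13:-→d14:-→d15:-→d16:H5→d17:-→d18:-→d19:-→d20:-→d21:-→d22:-→d23:-→d24:-→d25:-→d26:-→d27:-→d28:-→d29:-→d30:H0 -> H0
  add 157.1.6.51/32 -> H1 at depth 32
  add 187.251.224.112/28 -> H0 at depth 28
  lookup 41.241.210.31: bits ε walk d0:- -> no-route
  lookup 157.1.5.237: bits 1001110100000001000001 walk d0:-→d1:-→d2:-→d3:-→d4:-→d5:-→d6:-→d7:-→d8:-→d9:-→d10:-→d11:-→d12:-→d13:-→d14:-→d15:-→d16:H5→d17:-→d18:-→d19:-→d20:-→d21:-→d22:- -> H5
  lookup 157.1.6.51: bits 10011101000000010000011000110011 walk d0:-→d1:-→d2:-→d3:-→d4:-→d5:-→d6:-→d7:-→d8:-→d9:-→d10:-→d11:-→d12:-→d13:-→d14:-→d15:-→d16:H5→d17:-→d18:-→d19:-→d20:-→d21:-→d22:-→d23:-→d24:-→d25:-→d26:-→d27:-→d28:-→d29:-→d30:-→d31:-→d32:H1 -> H1
  del 187.251.224.120/30 (clear depth 30)
  add 157.1.0.0/16 -> H3 at depth 16
  add 157.1.0.0/16 -> H5 at depth 16

== LOOKUPS ==
["H1","H5","H5","H0","no-route","H5","H1"]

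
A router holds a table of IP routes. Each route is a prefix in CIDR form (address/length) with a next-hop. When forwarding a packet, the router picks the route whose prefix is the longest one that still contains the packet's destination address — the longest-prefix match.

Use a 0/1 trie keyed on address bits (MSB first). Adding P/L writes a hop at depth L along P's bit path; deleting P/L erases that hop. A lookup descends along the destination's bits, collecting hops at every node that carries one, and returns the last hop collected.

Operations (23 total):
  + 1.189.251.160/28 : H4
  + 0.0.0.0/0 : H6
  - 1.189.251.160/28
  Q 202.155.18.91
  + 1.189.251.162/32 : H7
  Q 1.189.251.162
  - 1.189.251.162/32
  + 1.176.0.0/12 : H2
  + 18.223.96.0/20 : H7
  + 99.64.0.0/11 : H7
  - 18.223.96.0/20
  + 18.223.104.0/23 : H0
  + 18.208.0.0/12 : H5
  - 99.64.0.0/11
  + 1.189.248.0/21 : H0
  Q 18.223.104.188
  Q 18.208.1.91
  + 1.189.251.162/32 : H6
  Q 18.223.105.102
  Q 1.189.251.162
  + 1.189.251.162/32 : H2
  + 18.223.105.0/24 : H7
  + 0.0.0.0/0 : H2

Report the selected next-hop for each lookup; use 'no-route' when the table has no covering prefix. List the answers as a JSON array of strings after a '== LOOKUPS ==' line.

Trace:
  add 1.189.251.160/28 -> H4 at depth 28
  add 0.0.0.0/0 -> H6 at depth 0
  del 1.189.251.160/28 (clear depth 28)
  ? 202.155.18.91  path d0:H6  best=H6
  add 1.189.251.162/32 -> H7 at depth 32
  ? 1.189.251.162  path d0:H6→d1:-→d2:-→d3:-→d4:-→d5:-→d6:-→d7:-→d8:-→d9:-→d10:-→d11:-→d12:-→d13:-→d14:-→d15:-→d16:-→d17:-→d18:-→d19:-→d20:-→d21:-→d22:-→d23:-→d24:-→d25:-→d26:-→d27:-→d28:-→d29:-→d30:-→d31:-→d32:H7  best=H7
  del 1.189.251.162/32 (clear depth 32)
  add 1.176.0.0/12 -> H2 at depth 12
  add 18.223.96.0/20 -> H7 at depth 20
  add 99.64.0.0/11 -> H7 at depth 11
  del 18.223.96.0/20 (clear depth 20)
  add 18.223.104.0/23 -> H0 at depth 23
  add 18.208.0.0/12 -> H5 at depth 12
  del 99.64.0.0/11 (clear depth 11)
  add 1.189.248.0/21 -> H0 at depth 21
  ? 18.223.104.188  path d0:H6→d1:-→d2:-→d3:-→d4:-→d5:-→d6:-→d7:-→d8:-→d9:-→d10:-→d11:-→d12:H5→d13:-→d14:-→d15:-→d16:-→d17:-→d18:-→d19:-→d20:-→d21:-→d22:-→d23:H0  best=H0
  ? 18.208.1.91  path d0:H6→d1:-→d2:-→d3:-→d4:-→d5:-→d6:-→d7:-→d8:-→d9:-→d10:-→d11:-→d12:H5  best=H5
  add 1.189.251.162/32 -> H6 at depth 32
  ? 18.223.105.102  path d0:H6→d1:-→d2:-→d3:-→d4:-→d5:-→d6:-→d7:-→d8:-→d9:-→d10:-→d11:-→d12:H5→d13:-→d14:-→d15:-→d16:-→d17:-→d18:-→d19:-→d20:-→d21:-→d22:-→d23:H0  best=H0
  ? 1.189.251.162  path d0:H6→d1:-→d2:-→d3:-→d4:-→d5:-→d6:-→d7:-→d8:-→d9:-→d10:-→d11:-→d12:H2→d13:-→d14:-→d15:-→d16:-→d17:-→d18:-→d19:-→d20:-→d21:H0→d22:-→d23:-→d24:-→d25:-→d26:-→d27:-→d28:-→d29:-→d30:-→d31:-→d32:H6  best=H6
  add 1.189.251.162/32 -> H2 at depth 32
  add 18.223.105.0/24 -> H7 at depth 24
  add 0.0.0.0/0 -> H2 at depth 0

== LOOKUPS ==
["H6","H7","H0","H5","H0","H6"]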